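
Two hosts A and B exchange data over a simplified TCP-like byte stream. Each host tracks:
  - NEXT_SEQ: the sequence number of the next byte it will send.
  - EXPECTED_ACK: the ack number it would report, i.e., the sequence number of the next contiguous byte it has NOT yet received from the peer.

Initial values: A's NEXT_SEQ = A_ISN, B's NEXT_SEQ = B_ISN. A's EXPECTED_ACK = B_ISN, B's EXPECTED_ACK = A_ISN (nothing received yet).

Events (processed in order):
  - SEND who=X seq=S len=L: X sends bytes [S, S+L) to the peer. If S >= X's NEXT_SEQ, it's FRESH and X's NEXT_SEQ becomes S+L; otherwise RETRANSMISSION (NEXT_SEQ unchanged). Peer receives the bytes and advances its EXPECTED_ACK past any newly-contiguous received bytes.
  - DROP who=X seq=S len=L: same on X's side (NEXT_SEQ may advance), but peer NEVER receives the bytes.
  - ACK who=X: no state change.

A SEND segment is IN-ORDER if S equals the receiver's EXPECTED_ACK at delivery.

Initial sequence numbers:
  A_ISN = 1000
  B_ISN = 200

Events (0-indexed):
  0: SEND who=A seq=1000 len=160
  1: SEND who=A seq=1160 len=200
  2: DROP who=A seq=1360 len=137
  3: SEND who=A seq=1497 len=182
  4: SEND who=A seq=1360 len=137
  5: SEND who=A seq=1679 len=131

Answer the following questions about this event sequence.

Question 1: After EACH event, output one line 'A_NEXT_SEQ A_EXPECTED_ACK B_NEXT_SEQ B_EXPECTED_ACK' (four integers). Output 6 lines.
1160 200 200 1160
1360 200 200 1360
1497 200 200 1360
1679 200 200 1360
1679 200 200 1679
1810 200 200 1810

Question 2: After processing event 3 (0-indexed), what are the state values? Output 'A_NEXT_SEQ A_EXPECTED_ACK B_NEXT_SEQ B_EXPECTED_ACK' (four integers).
After event 0: A_seq=1160 A_ack=200 B_seq=200 B_ack=1160
After event 1: A_seq=1360 A_ack=200 B_seq=200 B_ack=1360
After event 2: A_seq=1497 A_ack=200 B_seq=200 B_ack=1360
After event 3: A_seq=1679 A_ack=200 B_seq=200 B_ack=1360

1679 200 200 1360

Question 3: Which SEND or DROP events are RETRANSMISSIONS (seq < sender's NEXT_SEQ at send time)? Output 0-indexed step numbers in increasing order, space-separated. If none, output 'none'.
Answer: 4

Derivation:
Step 0: SEND seq=1000 -> fresh
Step 1: SEND seq=1160 -> fresh
Step 2: DROP seq=1360 -> fresh
Step 3: SEND seq=1497 -> fresh
Step 4: SEND seq=1360 -> retransmit
Step 5: SEND seq=1679 -> fresh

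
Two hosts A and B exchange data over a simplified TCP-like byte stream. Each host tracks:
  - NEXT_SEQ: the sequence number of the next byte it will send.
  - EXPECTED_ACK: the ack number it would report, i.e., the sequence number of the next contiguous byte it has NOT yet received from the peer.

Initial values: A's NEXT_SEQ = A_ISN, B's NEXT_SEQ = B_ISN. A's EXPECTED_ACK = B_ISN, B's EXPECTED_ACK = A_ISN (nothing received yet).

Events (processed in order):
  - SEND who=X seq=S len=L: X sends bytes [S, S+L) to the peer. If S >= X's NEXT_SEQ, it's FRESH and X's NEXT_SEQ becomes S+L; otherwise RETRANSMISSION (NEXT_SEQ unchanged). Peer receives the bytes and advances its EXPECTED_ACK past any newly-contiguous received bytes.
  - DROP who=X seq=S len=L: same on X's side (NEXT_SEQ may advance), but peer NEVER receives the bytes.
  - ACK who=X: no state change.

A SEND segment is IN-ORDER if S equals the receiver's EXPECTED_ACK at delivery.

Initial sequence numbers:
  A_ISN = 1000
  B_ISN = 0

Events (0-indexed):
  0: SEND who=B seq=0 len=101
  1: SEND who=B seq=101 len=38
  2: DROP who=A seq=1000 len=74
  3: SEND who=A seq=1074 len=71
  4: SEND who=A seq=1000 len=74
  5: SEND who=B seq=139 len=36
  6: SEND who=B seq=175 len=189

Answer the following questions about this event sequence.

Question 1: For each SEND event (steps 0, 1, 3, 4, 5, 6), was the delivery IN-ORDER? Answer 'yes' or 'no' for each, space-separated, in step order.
Step 0: SEND seq=0 -> in-order
Step 1: SEND seq=101 -> in-order
Step 3: SEND seq=1074 -> out-of-order
Step 4: SEND seq=1000 -> in-order
Step 5: SEND seq=139 -> in-order
Step 6: SEND seq=175 -> in-order

Answer: yes yes no yes yes yes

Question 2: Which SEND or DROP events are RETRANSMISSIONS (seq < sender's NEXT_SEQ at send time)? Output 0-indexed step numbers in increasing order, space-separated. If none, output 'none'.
Step 0: SEND seq=0 -> fresh
Step 1: SEND seq=101 -> fresh
Step 2: DROP seq=1000 -> fresh
Step 3: SEND seq=1074 -> fresh
Step 4: SEND seq=1000 -> retransmit
Step 5: SEND seq=139 -> fresh
Step 6: SEND seq=175 -> fresh

Answer: 4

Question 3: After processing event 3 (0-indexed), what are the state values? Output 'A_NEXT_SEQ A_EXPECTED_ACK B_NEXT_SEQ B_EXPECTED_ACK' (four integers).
After event 0: A_seq=1000 A_ack=101 B_seq=101 B_ack=1000
After event 1: A_seq=1000 A_ack=139 B_seq=139 B_ack=1000
After event 2: A_seq=1074 A_ack=139 B_seq=139 B_ack=1000
After event 3: A_seq=1145 A_ack=139 B_seq=139 B_ack=1000

1145 139 139 1000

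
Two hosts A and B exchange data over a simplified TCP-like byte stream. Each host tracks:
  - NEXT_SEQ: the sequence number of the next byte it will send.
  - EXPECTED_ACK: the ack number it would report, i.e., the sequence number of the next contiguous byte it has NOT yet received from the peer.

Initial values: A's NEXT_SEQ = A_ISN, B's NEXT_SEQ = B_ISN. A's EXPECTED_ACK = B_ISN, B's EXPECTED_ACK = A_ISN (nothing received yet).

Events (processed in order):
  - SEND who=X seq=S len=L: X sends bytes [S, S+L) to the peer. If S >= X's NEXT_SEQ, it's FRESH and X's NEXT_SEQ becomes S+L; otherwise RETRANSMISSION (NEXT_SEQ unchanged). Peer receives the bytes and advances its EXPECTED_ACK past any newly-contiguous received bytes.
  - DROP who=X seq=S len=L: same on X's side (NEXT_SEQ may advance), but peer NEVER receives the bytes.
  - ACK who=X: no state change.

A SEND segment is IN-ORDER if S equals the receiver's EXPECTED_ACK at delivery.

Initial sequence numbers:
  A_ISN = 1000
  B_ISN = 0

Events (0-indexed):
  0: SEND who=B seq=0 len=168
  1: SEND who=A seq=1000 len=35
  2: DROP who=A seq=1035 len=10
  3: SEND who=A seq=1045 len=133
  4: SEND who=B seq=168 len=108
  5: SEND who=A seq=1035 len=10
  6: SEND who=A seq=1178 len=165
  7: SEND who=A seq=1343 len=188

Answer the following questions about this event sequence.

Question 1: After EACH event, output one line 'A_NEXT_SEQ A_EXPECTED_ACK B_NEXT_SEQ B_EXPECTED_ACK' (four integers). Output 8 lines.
1000 168 168 1000
1035 168 168 1035
1045 168 168 1035
1178 168 168 1035
1178 276 276 1035
1178 276 276 1178
1343 276 276 1343
1531 276 276 1531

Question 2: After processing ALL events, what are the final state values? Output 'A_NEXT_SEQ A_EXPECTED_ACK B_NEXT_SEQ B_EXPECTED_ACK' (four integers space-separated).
After event 0: A_seq=1000 A_ack=168 B_seq=168 B_ack=1000
After event 1: A_seq=1035 A_ack=168 B_seq=168 B_ack=1035
After event 2: A_seq=1045 A_ack=168 B_seq=168 B_ack=1035
After event 3: A_seq=1178 A_ack=168 B_seq=168 B_ack=1035
After event 4: A_seq=1178 A_ack=276 B_seq=276 B_ack=1035
After event 5: A_seq=1178 A_ack=276 B_seq=276 B_ack=1178
After event 6: A_seq=1343 A_ack=276 B_seq=276 B_ack=1343
After event 7: A_seq=1531 A_ack=276 B_seq=276 B_ack=1531

Answer: 1531 276 276 1531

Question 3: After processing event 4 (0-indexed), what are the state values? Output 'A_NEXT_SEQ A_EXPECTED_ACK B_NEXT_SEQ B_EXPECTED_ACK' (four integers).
After event 0: A_seq=1000 A_ack=168 B_seq=168 B_ack=1000
After event 1: A_seq=1035 A_ack=168 B_seq=168 B_ack=1035
After event 2: A_seq=1045 A_ack=168 B_seq=168 B_ack=1035
After event 3: A_seq=1178 A_ack=168 B_seq=168 B_ack=1035
After event 4: A_seq=1178 A_ack=276 B_seq=276 B_ack=1035

1178 276 276 1035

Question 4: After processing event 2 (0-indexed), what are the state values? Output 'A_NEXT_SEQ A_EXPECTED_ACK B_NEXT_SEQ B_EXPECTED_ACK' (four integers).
After event 0: A_seq=1000 A_ack=168 B_seq=168 B_ack=1000
After event 1: A_seq=1035 A_ack=168 B_seq=168 B_ack=1035
After event 2: A_seq=1045 A_ack=168 B_seq=168 B_ack=1035

1045 168 168 1035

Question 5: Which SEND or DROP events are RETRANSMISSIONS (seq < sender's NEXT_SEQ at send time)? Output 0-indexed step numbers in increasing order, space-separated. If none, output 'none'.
Step 0: SEND seq=0 -> fresh
Step 1: SEND seq=1000 -> fresh
Step 2: DROP seq=1035 -> fresh
Step 3: SEND seq=1045 -> fresh
Step 4: SEND seq=168 -> fresh
Step 5: SEND seq=1035 -> retransmit
Step 6: SEND seq=1178 -> fresh
Step 7: SEND seq=1343 -> fresh

Answer: 5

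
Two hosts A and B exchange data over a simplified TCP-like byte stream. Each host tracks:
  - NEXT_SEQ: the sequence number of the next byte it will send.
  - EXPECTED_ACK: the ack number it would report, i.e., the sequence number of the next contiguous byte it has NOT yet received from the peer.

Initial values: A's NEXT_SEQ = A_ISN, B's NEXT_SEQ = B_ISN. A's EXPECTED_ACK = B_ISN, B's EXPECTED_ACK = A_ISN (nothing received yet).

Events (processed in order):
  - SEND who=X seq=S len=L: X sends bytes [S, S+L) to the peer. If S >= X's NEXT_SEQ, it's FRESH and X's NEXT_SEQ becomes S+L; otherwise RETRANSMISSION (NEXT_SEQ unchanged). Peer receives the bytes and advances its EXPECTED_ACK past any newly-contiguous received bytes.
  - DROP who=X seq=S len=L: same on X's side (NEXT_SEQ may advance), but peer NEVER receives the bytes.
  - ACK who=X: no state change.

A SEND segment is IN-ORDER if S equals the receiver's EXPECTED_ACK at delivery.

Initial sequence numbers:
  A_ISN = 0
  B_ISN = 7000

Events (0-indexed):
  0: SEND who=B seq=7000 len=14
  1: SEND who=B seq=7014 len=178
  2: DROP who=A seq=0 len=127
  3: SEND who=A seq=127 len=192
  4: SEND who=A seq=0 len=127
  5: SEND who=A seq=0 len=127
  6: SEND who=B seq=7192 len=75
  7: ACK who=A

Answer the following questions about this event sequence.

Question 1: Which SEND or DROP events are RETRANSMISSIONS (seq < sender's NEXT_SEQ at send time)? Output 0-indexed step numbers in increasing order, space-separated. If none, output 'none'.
Answer: 4 5

Derivation:
Step 0: SEND seq=7000 -> fresh
Step 1: SEND seq=7014 -> fresh
Step 2: DROP seq=0 -> fresh
Step 3: SEND seq=127 -> fresh
Step 4: SEND seq=0 -> retransmit
Step 5: SEND seq=0 -> retransmit
Step 6: SEND seq=7192 -> fresh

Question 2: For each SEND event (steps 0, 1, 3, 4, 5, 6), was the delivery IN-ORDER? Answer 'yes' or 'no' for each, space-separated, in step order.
Step 0: SEND seq=7000 -> in-order
Step 1: SEND seq=7014 -> in-order
Step 3: SEND seq=127 -> out-of-order
Step 4: SEND seq=0 -> in-order
Step 5: SEND seq=0 -> out-of-order
Step 6: SEND seq=7192 -> in-order

Answer: yes yes no yes no yes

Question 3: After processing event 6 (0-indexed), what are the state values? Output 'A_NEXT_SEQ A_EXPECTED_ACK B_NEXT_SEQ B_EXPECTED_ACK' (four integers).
After event 0: A_seq=0 A_ack=7014 B_seq=7014 B_ack=0
After event 1: A_seq=0 A_ack=7192 B_seq=7192 B_ack=0
After event 2: A_seq=127 A_ack=7192 B_seq=7192 B_ack=0
After event 3: A_seq=319 A_ack=7192 B_seq=7192 B_ack=0
After event 4: A_seq=319 A_ack=7192 B_seq=7192 B_ack=319
After event 5: A_seq=319 A_ack=7192 B_seq=7192 B_ack=319
After event 6: A_seq=319 A_ack=7267 B_seq=7267 B_ack=319

319 7267 7267 319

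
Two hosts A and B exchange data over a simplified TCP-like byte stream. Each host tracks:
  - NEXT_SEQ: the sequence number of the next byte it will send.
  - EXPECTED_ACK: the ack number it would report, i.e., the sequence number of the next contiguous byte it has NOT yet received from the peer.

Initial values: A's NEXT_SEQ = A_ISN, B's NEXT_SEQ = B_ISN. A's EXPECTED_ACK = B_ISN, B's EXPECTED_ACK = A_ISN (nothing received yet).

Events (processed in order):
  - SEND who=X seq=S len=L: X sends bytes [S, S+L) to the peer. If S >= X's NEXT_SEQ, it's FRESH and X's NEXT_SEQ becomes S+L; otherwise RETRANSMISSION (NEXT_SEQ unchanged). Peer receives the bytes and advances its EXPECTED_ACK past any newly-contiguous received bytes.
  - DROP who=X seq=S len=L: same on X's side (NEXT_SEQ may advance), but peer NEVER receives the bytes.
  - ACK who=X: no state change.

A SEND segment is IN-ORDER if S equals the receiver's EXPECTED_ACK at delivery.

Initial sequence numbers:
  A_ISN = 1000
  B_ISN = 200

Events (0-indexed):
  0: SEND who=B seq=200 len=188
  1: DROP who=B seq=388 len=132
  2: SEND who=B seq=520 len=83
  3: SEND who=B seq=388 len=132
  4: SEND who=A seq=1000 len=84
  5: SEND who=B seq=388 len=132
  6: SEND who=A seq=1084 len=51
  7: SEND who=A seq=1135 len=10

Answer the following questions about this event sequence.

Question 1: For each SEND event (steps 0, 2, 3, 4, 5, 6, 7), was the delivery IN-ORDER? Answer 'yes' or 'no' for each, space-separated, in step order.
Step 0: SEND seq=200 -> in-order
Step 2: SEND seq=520 -> out-of-order
Step 3: SEND seq=388 -> in-order
Step 4: SEND seq=1000 -> in-order
Step 5: SEND seq=388 -> out-of-order
Step 6: SEND seq=1084 -> in-order
Step 7: SEND seq=1135 -> in-order

Answer: yes no yes yes no yes yes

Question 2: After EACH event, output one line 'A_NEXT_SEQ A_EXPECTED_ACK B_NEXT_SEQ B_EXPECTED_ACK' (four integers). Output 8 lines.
1000 388 388 1000
1000 388 520 1000
1000 388 603 1000
1000 603 603 1000
1084 603 603 1084
1084 603 603 1084
1135 603 603 1135
1145 603 603 1145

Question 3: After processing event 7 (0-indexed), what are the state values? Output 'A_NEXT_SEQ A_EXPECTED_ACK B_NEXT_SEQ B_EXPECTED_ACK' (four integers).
After event 0: A_seq=1000 A_ack=388 B_seq=388 B_ack=1000
After event 1: A_seq=1000 A_ack=388 B_seq=520 B_ack=1000
After event 2: A_seq=1000 A_ack=388 B_seq=603 B_ack=1000
After event 3: A_seq=1000 A_ack=603 B_seq=603 B_ack=1000
After event 4: A_seq=1084 A_ack=603 B_seq=603 B_ack=1084
After event 5: A_seq=1084 A_ack=603 B_seq=603 B_ack=1084
After event 6: A_seq=1135 A_ack=603 B_seq=603 B_ack=1135
After event 7: A_seq=1145 A_ack=603 B_seq=603 B_ack=1145

1145 603 603 1145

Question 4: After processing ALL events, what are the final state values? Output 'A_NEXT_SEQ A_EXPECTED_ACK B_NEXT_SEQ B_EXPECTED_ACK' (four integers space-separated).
After event 0: A_seq=1000 A_ack=388 B_seq=388 B_ack=1000
After event 1: A_seq=1000 A_ack=388 B_seq=520 B_ack=1000
After event 2: A_seq=1000 A_ack=388 B_seq=603 B_ack=1000
After event 3: A_seq=1000 A_ack=603 B_seq=603 B_ack=1000
After event 4: A_seq=1084 A_ack=603 B_seq=603 B_ack=1084
After event 5: A_seq=1084 A_ack=603 B_seq=603 B_ack=1084
After event 6: A_seq=1135 A_ack=603 B_seq=603 B_ack=1135
After event 7: A_seq=1145 A_ack=603 B_seq=603 B_ack=1145

Answer: 1145 603 603 1145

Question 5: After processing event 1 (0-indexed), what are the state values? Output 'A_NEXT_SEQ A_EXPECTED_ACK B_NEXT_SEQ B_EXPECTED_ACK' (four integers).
After event 0: A_seq=1000 A_ack=388 B_seq=388 B_ack=1000
After event 1: A_seq=1000 A_ack=388 B_seq=520 B_ack=1000

1000 388 520 1000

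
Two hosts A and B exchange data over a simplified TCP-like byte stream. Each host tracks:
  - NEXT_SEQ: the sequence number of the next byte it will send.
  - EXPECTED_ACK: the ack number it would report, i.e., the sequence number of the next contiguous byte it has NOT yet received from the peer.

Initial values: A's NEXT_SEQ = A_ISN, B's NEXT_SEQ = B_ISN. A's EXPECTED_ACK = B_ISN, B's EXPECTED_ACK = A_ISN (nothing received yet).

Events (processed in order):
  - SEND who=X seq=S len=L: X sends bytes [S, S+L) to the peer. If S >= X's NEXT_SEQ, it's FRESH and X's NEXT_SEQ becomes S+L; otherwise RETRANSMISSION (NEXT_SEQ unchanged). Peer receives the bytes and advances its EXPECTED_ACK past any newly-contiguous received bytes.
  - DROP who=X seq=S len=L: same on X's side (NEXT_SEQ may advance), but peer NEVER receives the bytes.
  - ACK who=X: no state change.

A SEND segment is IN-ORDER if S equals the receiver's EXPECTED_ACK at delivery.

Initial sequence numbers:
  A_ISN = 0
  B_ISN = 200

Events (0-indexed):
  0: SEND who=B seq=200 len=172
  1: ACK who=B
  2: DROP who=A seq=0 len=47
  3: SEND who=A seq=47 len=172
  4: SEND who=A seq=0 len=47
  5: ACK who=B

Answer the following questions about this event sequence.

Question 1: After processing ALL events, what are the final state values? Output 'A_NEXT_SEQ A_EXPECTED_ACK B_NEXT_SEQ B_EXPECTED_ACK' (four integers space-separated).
Answer: 219 372 372 219

Derivation:
After event 0: A_seq=0 A_ack=372 B_seq=372 B_ack=0
After event 1: A_seq=0 A_ack=372 B_seq=372 B_ack=0
After event 2: A_seq=47 A_ack=372 B_seq=372 B_ack=0
After event 3: A_seq=219 A_ack=372 B_seq=372 B_ack=0
After event 4: A_seq=219 A_ack=372 B_seq=372 B_ack=219
After event 5: A_seq=219 A_ack=372 B_seq=372 B_ack=219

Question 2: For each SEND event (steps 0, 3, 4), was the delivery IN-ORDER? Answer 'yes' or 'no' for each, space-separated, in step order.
Step 0: SEND seq=200 -> in-order
Step 3: SEND seq=47 -> out-of-order
Step 4: SEND seq=0 -> in-order

Answer: yes no yes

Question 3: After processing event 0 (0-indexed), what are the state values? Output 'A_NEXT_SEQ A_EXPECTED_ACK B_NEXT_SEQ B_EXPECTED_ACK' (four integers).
After event 0: A_seq=0 A_ack=372 B_seq=372 B_ack=0

0 372 372 0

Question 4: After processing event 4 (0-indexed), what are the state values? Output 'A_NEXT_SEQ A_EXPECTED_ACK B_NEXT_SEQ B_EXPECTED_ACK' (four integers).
After event 0: A_seq=0 A_ack=372 B_seq=372 B_ack=0
After event 1: A_seq=0 A_ack=372 B_seq=372 B_ack=0
After event 2: A_seq=47 A_ack=372 B_seq=372 B_ack=0
After event 3: A_seq=219 A_ack=372 B_seq=372 B_ack=0
After event 4: A_seq=219 A_ack=372 B_seq=372 B_ack=219

219 372 372 219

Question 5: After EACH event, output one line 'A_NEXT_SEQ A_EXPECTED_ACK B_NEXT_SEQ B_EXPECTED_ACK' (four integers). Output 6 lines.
0 372 372 0
0 372 372 0
47 372 372 0
219 372 372 0
219 372 372 219
219 372 372 219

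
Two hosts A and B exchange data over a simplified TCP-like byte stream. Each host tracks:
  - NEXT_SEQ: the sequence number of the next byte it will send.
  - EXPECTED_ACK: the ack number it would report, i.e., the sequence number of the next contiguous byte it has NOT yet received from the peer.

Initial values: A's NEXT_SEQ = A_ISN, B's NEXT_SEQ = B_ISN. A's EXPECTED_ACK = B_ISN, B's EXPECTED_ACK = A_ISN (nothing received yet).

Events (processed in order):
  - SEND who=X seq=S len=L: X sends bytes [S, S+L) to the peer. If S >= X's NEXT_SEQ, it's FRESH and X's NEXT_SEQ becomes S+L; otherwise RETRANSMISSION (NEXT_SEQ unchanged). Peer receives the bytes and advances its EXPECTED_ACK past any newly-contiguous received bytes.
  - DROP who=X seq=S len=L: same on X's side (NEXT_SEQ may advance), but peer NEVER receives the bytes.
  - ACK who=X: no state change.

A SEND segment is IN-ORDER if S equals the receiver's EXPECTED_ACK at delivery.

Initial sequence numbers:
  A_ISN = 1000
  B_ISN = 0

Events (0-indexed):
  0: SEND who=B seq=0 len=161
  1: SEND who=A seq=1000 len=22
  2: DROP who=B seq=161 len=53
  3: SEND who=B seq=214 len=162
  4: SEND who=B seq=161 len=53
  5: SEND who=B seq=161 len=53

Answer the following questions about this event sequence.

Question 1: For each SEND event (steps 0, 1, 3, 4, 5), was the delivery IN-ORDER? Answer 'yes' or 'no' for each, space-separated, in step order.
Answer: yes yes no yes no

Derivation:
Step 0: SEND seq=0 -> in-order
Step 1: SEND seq=1000 -> in-order
Step 3: SEND seq=214 -> out-of-order
Step 4: SEND seq=161 -> in-order
Step 5: SEND seq=161 -> out-of-order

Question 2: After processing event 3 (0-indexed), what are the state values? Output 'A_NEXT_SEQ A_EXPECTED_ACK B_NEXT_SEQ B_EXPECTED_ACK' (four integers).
After event 0: A_seq=1000 A_ack=161 B_seq=161 B_ack=1000
After event 1: A_seq=1022 A_ack=161 B_seq=161 B_ack=1022
After event 2: A_seq=1022 A_ack=161 B_seq=214 B_ack=1022
After event 3: A_seq=1022 A_ack=161 B_seq=376 B_ack=1022

1022 161 376 1022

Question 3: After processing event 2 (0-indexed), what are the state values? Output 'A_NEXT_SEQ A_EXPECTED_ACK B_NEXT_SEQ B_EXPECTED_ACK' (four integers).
After event 0: A_seq=1000 A_ack=161 B_seq=161 B_ack=1000
After event 1: A_seq=1022 A_ack=161 B_seq=161 B_ack=1022
After event 2: A_seq=1022 A_ack=161 B_seq=214 B_ack=1022

1022 161 214 1022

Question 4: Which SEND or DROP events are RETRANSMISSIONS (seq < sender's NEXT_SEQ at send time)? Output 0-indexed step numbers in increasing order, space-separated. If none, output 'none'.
Answer: 4 5

Derivation:
Step 0: SEND seq=0 -> fresh
Step 1: SEND seq=1000 -> fresh
Step 2: DROP seq=161 -> fresh
Step 3: SEND seq=214 -> fresh
Step 4: SEND seq=161 -> retransmit
Step 5: SEND seq=161 -> retransmit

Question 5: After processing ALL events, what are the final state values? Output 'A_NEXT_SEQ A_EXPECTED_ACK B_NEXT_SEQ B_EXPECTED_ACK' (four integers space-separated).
Answer: 1022 376 376 1022

Derivation:
After event 0: A_seq=1000 A_ack=161 B_seq=161 B_ack=1000
After event 1: A_seq=1022 A_ack=161 B_seq=161 B_ack=1022
After event 2: A_seq=1022 A_ack=161 B_seq=214 B_ack=1022
After event 3: A_seq=1022 A_ack=161 B_seq=376 B_ack=1022
After event 4: A_seq=1022 A_ack=376 B_seq=376 B_ack=1022
After event 5: A_seq=1022 A_ack=376 B_seq=376 B_ack=1022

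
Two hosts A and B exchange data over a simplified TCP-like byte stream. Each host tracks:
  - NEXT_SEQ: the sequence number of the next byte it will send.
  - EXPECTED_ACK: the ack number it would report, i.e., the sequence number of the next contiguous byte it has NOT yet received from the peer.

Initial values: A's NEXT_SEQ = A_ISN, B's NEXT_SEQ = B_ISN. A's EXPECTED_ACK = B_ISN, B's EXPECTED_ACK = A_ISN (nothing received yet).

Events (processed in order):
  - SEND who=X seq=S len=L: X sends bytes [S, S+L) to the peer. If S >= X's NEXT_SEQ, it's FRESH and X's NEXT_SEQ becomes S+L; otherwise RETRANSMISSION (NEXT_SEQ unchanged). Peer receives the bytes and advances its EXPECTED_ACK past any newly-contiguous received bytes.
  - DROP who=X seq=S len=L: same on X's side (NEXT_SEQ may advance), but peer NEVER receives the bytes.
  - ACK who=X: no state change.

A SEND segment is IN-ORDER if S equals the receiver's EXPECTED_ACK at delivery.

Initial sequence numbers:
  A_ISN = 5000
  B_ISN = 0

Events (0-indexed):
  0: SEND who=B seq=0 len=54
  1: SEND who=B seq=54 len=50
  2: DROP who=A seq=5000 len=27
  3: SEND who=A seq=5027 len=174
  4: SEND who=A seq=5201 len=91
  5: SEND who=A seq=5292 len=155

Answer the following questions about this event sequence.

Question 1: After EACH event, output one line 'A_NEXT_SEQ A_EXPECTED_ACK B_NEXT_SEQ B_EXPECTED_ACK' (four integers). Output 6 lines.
5000 54 54 5000
5000 104 104 5000
5027 104 104 5000
5201 104 104 5000
5292 104 104 5000
5447 104 104 5000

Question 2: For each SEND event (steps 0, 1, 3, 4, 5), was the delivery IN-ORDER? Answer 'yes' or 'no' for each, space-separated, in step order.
Answer: yes yes no no no

Derivation:
Step 0: SEND seq=0 -> in-order
Step 1: SEND seq=54 -> in-order
Step 3: SEND seq=5027 -> out-of-order
Step 4: SEND seq=5201 -> out-of-order
Step 5: SEND seq=5292 -> out-of-order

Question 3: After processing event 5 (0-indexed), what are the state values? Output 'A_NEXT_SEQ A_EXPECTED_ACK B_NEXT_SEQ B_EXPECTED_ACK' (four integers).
After event 0: A_seq=5000 A_ack=54 B_seq=54 B_ack=5000
After event 1: A_seq=5000 A_ack=104 B_seq=104 B_ack=5000
After event 2: A_seq=5027 A_ack=104 B_seq=104 B_ack=5000
After event 3: A_seq=5201 A_ack=104 B_seq=104 B_ack=5000
After event 4: A_seq=5292 A_ack=104 B_seq=104 B_ack=5000
After event 5: A_seq=5447 A_ack=104 B_seq=104 B_ack=5000

5447 104 104 5000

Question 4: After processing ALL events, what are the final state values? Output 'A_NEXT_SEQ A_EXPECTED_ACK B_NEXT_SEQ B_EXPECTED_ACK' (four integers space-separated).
Answer: 5447 104 104 5000

Derivation:
After event 0: A_seq=5000 A_ack=54 B_seq=54 B_ack=5000
After event 1: A_seq=5000 A_ack=104 B_seq=104 B_ack=5000
After event 2: A_seq=5027 A_ack=104 B_seq=104 B_ack=5000
After event 3: A_seq=5201 A_ack=104 B_seq=104 B_ack=5000
After event 4: A_seq=5292 A_ack=104 B_seq=104 B_ack=5000
After event 5: A_seq=5447 A_ack=104 B_seq=104 B_ack=5000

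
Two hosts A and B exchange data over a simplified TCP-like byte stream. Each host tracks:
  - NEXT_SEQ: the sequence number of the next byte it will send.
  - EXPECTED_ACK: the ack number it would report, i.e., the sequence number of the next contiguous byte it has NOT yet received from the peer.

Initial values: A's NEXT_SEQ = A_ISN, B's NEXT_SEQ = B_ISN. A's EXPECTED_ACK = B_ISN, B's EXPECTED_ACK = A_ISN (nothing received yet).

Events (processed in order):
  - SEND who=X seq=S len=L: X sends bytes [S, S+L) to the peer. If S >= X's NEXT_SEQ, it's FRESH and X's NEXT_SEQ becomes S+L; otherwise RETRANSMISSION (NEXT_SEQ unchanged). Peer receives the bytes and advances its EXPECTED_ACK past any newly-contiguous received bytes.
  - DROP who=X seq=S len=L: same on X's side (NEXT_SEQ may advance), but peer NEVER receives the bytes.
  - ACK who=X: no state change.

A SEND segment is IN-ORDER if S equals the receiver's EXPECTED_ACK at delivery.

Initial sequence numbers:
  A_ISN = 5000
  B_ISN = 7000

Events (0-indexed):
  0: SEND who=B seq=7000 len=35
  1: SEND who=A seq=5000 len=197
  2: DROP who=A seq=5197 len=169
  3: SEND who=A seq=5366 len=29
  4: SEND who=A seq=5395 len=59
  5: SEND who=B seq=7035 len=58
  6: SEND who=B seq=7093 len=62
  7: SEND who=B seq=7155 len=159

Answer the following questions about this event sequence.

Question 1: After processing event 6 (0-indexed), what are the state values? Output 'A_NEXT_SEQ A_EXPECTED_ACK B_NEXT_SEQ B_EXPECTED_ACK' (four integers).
After event 0: A_seq=5000 A_ack=7035 B_seq=7035 B_ack=5000
After event 1: A_seq=5197 A_ack=7035 B_seq=7035 B_ack=5197
After event 2: A_seq=5366 A_ack=7035 B_seq=7035 B_ack=5197
After event 3: A_seq=5395 A_ack=7035 B_seq=7035 B_ack=5197
After event 4: A_seq=5454 A_ack=7035 B_seq=7035 B_ack=5197
After event 5: A_seq=5454 A_ack=7093 B_seq=7093 B_ack=5197
After event 6: A_seq=5454 A_ack=7155 B_seq=7155 B_ack=5197

5454 7155 7155 5197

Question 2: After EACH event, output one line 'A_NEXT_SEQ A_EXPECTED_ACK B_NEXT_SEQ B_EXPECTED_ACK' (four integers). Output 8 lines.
5000 7035 7035 5000
5197 7035 7035 5197
5366 7035 7035 5197
5395 7035 7035 5197
5454 7035 7035 5197
5454 7093 7093 5197
5454 7155 7155 5197
5454 7314 7314 5197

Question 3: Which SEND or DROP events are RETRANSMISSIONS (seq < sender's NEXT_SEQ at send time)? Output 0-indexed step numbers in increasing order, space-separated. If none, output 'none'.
Step 0: SEND seq=7000 -> fresh
Step 1: SEND seq=5000 -> fresh
Step 2: DROP seq=5197 -> fresh
Step 3: SEND seq=5366 -> fresh
Step 4: SEND seq=5395 -> fresh
Step 5: SEND seq=7035 -> fresh
Step 6: SEND seq=7093 -> fresh
Step 7: SEND seq=7155 -> fresh

Answer: none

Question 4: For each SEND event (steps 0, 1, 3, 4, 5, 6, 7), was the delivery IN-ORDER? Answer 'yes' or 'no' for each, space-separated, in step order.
Step 0: SEND seq=7000 -> in-order
Step 1: SEND seq=5000 -> in-order
Step 3: SEND seq=5366 -> out-of-order
Step 4: SEND seq=5395 -> out-of-order
Step 5: SEND seq=7035 -> in-order
Step 6: SEND seq=7093 -> in-order
Step 7: SEND seq=7155 -> in-order

Answer: yes yes no no yes yes yes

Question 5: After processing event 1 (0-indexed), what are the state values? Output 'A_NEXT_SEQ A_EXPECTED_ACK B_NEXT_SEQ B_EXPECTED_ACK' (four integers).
After event 0: A_seq=5000 A_ack=7035 B_seq=7035 B_ack=5000
After event 1: A_seq=5197 A_ack=7035 B_seq=7035 B_ack=5197

5197 7035 7035 5197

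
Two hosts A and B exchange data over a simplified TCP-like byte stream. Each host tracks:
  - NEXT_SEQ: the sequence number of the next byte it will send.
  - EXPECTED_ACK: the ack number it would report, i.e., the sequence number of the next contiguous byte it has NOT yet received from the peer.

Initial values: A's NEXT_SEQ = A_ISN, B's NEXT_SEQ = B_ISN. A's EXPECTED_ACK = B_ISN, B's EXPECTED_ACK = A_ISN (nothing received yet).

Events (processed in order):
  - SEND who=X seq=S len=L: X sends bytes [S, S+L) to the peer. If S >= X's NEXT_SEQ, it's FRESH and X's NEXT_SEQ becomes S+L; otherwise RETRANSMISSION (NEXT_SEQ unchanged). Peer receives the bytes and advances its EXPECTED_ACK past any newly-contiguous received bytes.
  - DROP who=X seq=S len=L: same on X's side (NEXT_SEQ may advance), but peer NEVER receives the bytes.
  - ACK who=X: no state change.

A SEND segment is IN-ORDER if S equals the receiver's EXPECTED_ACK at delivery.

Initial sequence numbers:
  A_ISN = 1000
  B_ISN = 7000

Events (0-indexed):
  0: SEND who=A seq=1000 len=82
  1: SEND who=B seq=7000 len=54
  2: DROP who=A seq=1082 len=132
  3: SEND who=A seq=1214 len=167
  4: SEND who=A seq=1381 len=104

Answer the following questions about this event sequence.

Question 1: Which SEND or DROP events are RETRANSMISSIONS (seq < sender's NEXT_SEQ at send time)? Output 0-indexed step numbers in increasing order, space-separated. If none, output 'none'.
Step 0: SEND seq=1000 -> fresh
Step 1: SEND seq=7000 -> fresh
Step 2: DROP seq=1082 -> fresh
Step 3: SEND seq=1214 -> fresh
Step 4: SEND seq=1381 -> fresh

Answer: none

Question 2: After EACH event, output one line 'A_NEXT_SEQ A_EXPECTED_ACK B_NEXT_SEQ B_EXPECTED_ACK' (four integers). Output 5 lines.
1082 7000 7000 1082
1082 7054 7054 1082
1214 7054 7054 1082
1381 7054 7054 1082
1485 7054 7054 1082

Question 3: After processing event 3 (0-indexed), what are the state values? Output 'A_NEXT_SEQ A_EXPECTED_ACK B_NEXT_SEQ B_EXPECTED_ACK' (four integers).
After event 0: A_seq=1082 A_ack=7000 B_seq=7000 B_ack=1082
After event 1: A_seq=1082 A_ack=7054 B_seq=7054 B_ack=1082
After event 2: A_seq=1214 A_ack=7054 B_seq=7054 B_ack=1082
After event 3: A_seq=1381 A_ack=7054 B_seq=7054 B_ack=1082

1381 7054 7054 1082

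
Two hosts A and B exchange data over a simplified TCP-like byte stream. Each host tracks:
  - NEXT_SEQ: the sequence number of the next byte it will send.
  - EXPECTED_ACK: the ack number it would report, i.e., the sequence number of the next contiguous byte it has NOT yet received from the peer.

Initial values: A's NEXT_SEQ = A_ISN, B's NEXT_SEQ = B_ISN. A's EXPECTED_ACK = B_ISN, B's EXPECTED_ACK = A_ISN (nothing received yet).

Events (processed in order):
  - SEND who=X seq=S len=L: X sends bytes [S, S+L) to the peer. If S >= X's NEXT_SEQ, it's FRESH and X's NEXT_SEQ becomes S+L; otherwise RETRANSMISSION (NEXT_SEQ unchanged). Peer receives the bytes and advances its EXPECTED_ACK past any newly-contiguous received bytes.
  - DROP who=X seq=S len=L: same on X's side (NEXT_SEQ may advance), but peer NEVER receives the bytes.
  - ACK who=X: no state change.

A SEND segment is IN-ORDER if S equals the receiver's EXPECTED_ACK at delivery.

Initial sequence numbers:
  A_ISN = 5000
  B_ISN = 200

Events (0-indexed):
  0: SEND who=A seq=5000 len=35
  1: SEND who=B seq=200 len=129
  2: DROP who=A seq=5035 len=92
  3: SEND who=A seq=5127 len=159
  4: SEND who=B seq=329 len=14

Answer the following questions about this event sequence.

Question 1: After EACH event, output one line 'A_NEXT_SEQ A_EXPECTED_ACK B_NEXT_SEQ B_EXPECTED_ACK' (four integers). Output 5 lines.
5035 200 200 5035
5035 329 329 5035
5127 329 329 5035
5286 329 329 5035
5286 343 343 5035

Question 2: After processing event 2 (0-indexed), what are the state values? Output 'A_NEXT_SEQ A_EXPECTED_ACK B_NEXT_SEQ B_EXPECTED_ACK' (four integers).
After event 0: A_seq=5035 A_ack=200 B_seq=200 B_ack=5035
After event 1: A_seq=5035 A_ack=329 B_seq=329 B_ack=5035
After event 2: A_seq=5127 A_ack=329 B_seq=329 B_ack=5035

5127 329 329 5035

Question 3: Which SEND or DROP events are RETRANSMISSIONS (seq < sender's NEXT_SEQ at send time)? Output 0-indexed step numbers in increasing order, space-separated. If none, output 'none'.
Answer: none

Derivation:
Step 0: SEND seq=5000 -> fresh
Step 1: SEND seq=200 -> fresh
Step 2: DROP seq=5035 -> fresh
Step 3: SEND seq=5127 -> fresh
Step 4: SEND seq=329 -> fresh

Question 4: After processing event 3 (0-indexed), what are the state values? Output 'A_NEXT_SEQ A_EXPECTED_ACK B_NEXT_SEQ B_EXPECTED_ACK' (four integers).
After event 0: A_seq=5035 A_ack=200 B_seq=200 B_ack=5035
After event 1: A_seq=5035 A_ack=329 B_seq=329 B_ack=5035
After event 2: A_seq=5127 A_ack=329 B_seq=329 B_ack=5035
After event 3: A_seq=5286 A_ack=329 B_seq=329 B_ack=5035

5286 329 329 5035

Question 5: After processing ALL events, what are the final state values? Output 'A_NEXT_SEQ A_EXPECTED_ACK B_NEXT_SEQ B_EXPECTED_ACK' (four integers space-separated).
Answer: 5286 343 343 5035

Derivation:
After event 0: A_seq=5035 A_ack=200 B_seq=200 B_ack=5035
After event 1: A_seq=5035 A_ack=329 B_seq=329 B_ack=5035
After event 2: A_seq=5127 A_ack=329 B_seq=329 B_ack=5035
After event 3: A_seq=5286 A_ack=329 B_seq=329 B_ack=5035
After event 4: A_seq=5286 A_ack=343 B_seq=343 B_ack=5035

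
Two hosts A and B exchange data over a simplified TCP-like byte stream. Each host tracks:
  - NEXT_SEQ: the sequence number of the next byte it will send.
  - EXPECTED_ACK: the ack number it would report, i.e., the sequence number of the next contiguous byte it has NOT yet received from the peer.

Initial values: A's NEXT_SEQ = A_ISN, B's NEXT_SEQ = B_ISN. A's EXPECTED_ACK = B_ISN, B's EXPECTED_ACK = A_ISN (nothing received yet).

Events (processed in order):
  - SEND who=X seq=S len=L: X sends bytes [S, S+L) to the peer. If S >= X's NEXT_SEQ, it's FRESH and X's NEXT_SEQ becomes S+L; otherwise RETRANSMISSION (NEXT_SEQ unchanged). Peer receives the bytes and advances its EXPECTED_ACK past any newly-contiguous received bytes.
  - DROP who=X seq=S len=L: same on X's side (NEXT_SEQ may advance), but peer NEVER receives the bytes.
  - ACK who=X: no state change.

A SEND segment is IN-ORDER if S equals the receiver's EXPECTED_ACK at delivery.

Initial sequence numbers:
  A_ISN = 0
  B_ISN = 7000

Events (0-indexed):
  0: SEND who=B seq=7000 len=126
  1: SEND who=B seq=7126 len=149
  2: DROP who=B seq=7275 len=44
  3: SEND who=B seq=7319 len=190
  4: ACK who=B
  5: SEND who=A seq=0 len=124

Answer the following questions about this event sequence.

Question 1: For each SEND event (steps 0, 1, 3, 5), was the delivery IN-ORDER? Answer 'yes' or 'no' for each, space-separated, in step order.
Step 0: SEND seq=7000 -> in-order
Step 1: SEND seq=7126 -> in-order
Step 3: SEND seq=7319 -> out-of-order
Step 5: SEND seq=0 -> in-order

Answer: yes yes no yes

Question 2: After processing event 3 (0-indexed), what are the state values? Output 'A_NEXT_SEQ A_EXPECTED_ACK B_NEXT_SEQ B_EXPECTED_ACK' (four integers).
After event 0: A_seq=0 A_ack=7126 B_seq=7126 B_ack=0
After event 1: A_seq=0 A_ack=7275 B_seq=7275 B_ack=0
After event 2: A_seq=0 A_ack=7275 B_seq=7319 B_ack=0
After event 3: A_seq=0 A_ack=7275 B_seq=7509 B_ack=0

0 7275 7509 0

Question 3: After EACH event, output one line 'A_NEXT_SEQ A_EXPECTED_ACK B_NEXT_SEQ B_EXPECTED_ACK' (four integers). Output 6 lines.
0 7126 7126 0
0 7275 7275 0
0 7275 7319 0
0 7275 7509 0
0 7275 7509 0
124 7275 7509 124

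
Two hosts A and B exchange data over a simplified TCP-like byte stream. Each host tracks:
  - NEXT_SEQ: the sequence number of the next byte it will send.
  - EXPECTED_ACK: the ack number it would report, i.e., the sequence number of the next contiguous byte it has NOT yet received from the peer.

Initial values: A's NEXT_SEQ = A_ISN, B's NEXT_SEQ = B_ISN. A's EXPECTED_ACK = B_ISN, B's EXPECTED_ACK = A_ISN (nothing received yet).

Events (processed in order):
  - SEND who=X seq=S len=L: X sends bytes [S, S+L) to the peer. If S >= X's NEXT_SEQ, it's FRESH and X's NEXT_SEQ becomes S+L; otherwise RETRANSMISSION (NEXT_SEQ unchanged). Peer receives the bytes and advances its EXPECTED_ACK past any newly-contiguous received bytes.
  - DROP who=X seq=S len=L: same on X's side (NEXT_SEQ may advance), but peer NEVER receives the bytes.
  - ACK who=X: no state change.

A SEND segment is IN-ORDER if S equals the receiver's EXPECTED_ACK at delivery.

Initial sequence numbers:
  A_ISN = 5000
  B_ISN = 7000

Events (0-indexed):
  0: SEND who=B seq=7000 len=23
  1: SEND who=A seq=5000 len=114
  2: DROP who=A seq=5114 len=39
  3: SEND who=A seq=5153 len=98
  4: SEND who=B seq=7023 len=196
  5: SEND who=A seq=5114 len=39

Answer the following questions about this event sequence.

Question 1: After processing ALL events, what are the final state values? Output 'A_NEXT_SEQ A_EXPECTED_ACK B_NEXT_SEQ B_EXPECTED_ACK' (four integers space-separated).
Answer: 5251 7219 7219 5251

Derivation:
After event 0: A_seq=5000 A_ack=7023 B_seq=7023 B_ack=5000
After event 1: A_seq=5114 A_ack=7023 B_seq=7023 B_ack=5114
After event 2: A_seq=5153 A_ack=7023 B_seq=7023 B_ack=5114
After event 3: A_seq=5251 A_ack=7023 B_seq=7023 B_ack=5114
After event 4: A_seq=5251 A_ack=7219 B_seq=7219 B_ack=5114
After event 5: A_seq=5251 A_ack=7219 B_seq=7219 B_ack=5251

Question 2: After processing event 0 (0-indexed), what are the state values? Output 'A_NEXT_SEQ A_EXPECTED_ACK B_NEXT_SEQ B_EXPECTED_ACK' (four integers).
After event 0: A_seq=5000 A_ack=7023 B_seq=7023 B_ack=5000

5000 7023 7023 5000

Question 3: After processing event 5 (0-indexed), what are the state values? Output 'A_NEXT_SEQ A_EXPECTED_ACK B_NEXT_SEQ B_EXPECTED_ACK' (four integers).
After event 0: A_seq=5000 A_ack=7023 B_seq=7023 B_ack=5000
After event 1: A_seq=5114 A_ack=7023 B_seq=7023 B_ack=5114
After event 2: A_seq=5153 A_ack=7023 B_seq=7023 B_ack=5114
After event 3: A_seq=5251 A_ack=7023 B_seq=7023 B_ack=5114
After event 4: A_seq=5251 A_ack=7219 B_seq=7219 B_ack=5114
After event 5: A_seq=5251 A_ack=7219 B_seq=7219 B_ack=5251

5251 7219 7219 5251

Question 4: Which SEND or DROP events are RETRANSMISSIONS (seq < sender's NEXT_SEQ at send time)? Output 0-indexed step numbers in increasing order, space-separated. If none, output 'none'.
Answer: 5

Derivation:
Step 0: SEND seq=7000 -> fresh
Step 1: SEND seq=5000 -> fresh
Step 2: DROP seq=5114 -> fresh
Step 3: SEND seq=5153 -> fresh
Step 4: SEND seq=7023 -> fresh
Step 5: SEND seq=5114 -> retransmit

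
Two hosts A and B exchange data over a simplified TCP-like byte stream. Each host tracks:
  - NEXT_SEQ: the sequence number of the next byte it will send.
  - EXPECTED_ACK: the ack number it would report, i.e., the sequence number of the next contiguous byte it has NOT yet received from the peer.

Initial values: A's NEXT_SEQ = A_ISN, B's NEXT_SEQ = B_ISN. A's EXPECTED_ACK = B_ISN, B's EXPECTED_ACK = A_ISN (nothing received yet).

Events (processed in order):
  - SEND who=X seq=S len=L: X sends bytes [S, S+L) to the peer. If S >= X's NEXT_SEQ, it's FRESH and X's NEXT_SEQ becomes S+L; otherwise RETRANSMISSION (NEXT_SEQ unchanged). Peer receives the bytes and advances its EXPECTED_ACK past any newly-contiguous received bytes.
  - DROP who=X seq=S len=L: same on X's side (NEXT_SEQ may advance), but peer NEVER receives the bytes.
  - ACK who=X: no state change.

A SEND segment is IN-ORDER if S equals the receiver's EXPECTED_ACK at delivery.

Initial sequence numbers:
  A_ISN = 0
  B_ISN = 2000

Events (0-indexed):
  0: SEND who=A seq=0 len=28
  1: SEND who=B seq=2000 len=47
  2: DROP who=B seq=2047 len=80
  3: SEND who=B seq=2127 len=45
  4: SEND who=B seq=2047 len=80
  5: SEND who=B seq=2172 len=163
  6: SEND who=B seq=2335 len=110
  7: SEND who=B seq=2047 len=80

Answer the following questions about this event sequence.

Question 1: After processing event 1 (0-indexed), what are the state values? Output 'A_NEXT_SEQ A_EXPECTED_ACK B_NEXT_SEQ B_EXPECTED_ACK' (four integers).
After event 0: A_seq=28 A_ack=2000 B_seq=2000 B_ack=28
After event 1: A_seq=28 A_ack=2047 B_seq=2047 B_ack=28

28 2047 2047 28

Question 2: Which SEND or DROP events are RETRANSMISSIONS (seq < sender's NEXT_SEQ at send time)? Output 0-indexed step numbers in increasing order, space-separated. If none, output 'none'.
Answer: 4 7

Derivation:
Step 0: SEND seq=0 -> fresh
Step 1: SEND seq=2000 -> fresh
Step 2: DROP seq=2047 -> fresh
Step 3: SEND seq=2127 -> fresh
Step 4: SEND seq=2047 -> retransmit
Step 5: SEND seq=2172 -> fresh
Step 6: SEND seq=2335 -> fresh
Step 7: SEND seq=2047 -> retransmit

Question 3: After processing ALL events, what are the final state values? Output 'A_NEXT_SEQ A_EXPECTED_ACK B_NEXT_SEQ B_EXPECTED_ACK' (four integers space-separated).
Answer: 28 2445 2445 28

Derivation:
After event 0: A_seq=28 A_ack=2000 B_seq=2000 B_ack=28
After event 1: A_seq=28 A_ack=2047 B_seq=2047 B_ack=28
After event 2: A_seq=28 A_ack=2047 B_seq=2127 B_ack=28
After event 3: A_seq=28 A_ack=2047 B_seq=2172 B_ack=28
After event 4: A_seq=28 A_ack=2172 B_seq=2172 B_ack=28
After event 5: A_seq=28 A_ack=2335 B_seq=2335 B_ack=28
After event 6: A_seq=28 A_ack=2445 B_seq=2445 B_ack=28
After event 7: A_seq=28 A_ack=2445 B_seq=2445 B_ack=28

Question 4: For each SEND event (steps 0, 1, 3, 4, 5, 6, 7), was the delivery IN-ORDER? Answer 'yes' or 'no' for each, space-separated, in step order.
Step 0: SEND seq=0 -> in-order
Step 1: SEND seq=2000 -> in-order
Step 3: SEND seq=2127 -> out-of-order
Step 4: SEND seq=2047 -> in-order
Step 5: SEND seq=2172 -> in-order
Step 6: SEND seq=2335 -> in-order
Step 7: SEND seq=2047 -> out-of-order

Answer: yes yes no yes yes yes no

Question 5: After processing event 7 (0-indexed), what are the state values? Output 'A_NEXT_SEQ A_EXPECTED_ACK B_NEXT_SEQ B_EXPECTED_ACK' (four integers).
After event 0: A_seq=28 A_ack=2000 B_seq=2000 B_ack=28
After event 1: A_seq=28 A_ack=2047 B_seq=2047 B_ack=28
After event 2: A_seq=28 A_ack=2047 B_seq=2127 B_ack=28
After event 3: A_seq=28 A_ack=2047 B_seq=2172 B_ack=28
After event 4: A_seq=28 A_ack=2172 B_seq=2172 B_ack=28
After event 5: A_seq=28 A_ack=2335 B_seq=2335 B_ack=28
After event 6: A_seq=28 A_ack=2445 B_seq=2445 B_ack=28
After event 7: A_seq=28 A_ack=2445 B_seq=2445 B_ack=28

28 2445 2445 28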